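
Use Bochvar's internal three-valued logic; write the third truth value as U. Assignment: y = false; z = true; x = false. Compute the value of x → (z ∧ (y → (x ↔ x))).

true

x ↔ x = false ↔ false = true
y → (x ↔ x) = false → true = true
z ∧ (y → (x ↔ x)) = true ∧ true = true
x → (z ∧ (y → (x ↔ x))) = false → true = true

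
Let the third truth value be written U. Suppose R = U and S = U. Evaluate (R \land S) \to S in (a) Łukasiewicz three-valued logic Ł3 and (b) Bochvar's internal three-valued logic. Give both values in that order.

In Łukasiewicz three-valued logic Ł3: R \land S = U \land U = U
(R \land S) \to S = U \to U = T  [min(1, 1−½+½)]
In Bochvar's internal three-valued logic: R \land S = U \land U = U
(R \land S) \to S = U \to U = U  [any arg is the third value ⇒ result is the third value]
They differ because Łukasiewicz three-valued logic Ł3 and Bochvar's internal three-valued logic treat U differently under the binary connectives.

T; U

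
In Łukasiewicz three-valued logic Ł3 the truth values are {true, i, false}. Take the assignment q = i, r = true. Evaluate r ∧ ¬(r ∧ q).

r ∧ q = true ∧ i = i
¬(r ∧ q) = ¬i = i
r ∧ ¬(r ∧ q) = true ∧ i = i

i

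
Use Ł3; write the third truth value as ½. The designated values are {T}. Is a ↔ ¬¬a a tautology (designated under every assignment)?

Yes

Every assignment of a over {T, ½, F} gives a value in {T}.
In particular, with a=½: a ↔ ¬¬a = T.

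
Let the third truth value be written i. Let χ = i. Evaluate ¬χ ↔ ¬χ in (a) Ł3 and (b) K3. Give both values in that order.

⊤; i

In Ł3: ¬χ = ¬i = i
¬χ = ¬i = i
¬χ ↔ ¬χ = i ↔ i = ⊤  [1 − |½−½|]
In K3: ¬χ = ¬i = i
¬χ = ¬i = i
¬χ ↔ ¬χ = i ↔ i = i
They differ because Ł3 and K3 treat i differently under implication.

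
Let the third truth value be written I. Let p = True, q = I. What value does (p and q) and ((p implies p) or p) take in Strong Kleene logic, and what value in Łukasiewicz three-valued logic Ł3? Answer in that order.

In Strong Kleene logic: p and q = True and I = I
p implies p = True implies True = True
(p implies p) or p = True or True = True
(p and q) and ((p implies p) or p) = I and True = I
In Łukasiewicz three-valued logic Ł3: p and q = True and I = I
p implies p = True implies True = True
(p implies p) or p = True or True = True
(p and q) and ((p implies p) or p) = I and True = I

I; I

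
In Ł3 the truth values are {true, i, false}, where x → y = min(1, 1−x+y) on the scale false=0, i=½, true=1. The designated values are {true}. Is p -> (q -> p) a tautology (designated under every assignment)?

Every assignment of p, q over {true, i, false} gives a value in {true}.
In particular, with p=i, q=i: p -> (q -> p) = true.

Yes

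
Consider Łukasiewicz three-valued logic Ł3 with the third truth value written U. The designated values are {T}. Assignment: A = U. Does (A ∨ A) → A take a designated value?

Yes

A ∨ A = U ∨ U = U
(A ∨ A) → A = U → U = T  [min(1, 1−½+½)]
T ∈ {T}.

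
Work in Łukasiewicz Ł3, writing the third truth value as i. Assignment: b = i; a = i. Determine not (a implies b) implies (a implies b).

a implies b = i implies i = T  [min(1, 1−½+½)]
not (a implies b) = not T = F
a implies b = i implies i = T
not (a implies b) implies (a implies b) = F implies T = T

T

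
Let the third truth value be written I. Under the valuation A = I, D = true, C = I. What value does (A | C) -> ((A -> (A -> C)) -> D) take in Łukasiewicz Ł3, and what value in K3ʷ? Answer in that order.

In Łukasiewicz Ł3: A | C = I | I = I
A -> C = I -> I = true  [min(1, 1−½+½)]
A -> (A -> C) = I -> true = true
(A -> (A -> C)) -> D = true -> true = true
(A | C) -> ((A -> (A -> C)) -> D) = I -> true = true
In K3ʷ: A | C = I | I = I
A -> C = I -> I = I  [any arg is the third value ⇒ result is the third value]
A -> (A -> C) = I -> I = I
(A -> (A -> C)) -> D = I -> true = I
(A | C) -> ((A -> (A -> C)) -> D) = I -> I = I
They differ because Łukasiewicz Ł3 and K3ʷ treat I differently under the binary connectives.

true; I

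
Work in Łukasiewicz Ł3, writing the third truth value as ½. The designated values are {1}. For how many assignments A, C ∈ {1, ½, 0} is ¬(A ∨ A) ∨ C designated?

Of the 9 assignments, 5 give a value in {1}.

5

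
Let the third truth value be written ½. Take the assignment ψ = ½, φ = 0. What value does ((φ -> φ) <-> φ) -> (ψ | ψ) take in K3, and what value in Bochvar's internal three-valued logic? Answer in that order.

1; ½

In K3: φ -> φ = 0 -> 0 = 1
(φ -> φ) <-> φ = 1 <-> 0 = 0
ψ | ψ = ½ | ½ = ½
((φ -> φ) <-> φ) -> (ψ | ψ) = 0 -> ½ = 1  [~0 | ½]
In Bochvar's internal three-valued logic: φ -> φ = 0 -> 0 = 1
(φ -> φ) <-> φ = 1 <-> 0 = 0
ψ | ψ = ½ | ½ = ½
((φ -> φ) <-> φ) -> (ψ | ψ) = 0 -> ½ = ½  [any arg is the third value ⇒ result is the third value]
They differ because K3 and Bochvar's internal three-valued logic treat ½ differently under the binary connectives.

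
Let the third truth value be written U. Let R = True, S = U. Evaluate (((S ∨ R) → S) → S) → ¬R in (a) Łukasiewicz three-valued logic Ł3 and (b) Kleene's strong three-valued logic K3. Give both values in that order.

In Łukasiewicz three-valued logic Ł3: S ∨ R = U ∨ True = True
(S ∨ R) → S = True → U = U  [min(1, 1−1+½)]
((S ∨ R) → S) → S = U → U = True
¬R = ¬True = False
(((S ∨ R) → S) → S) → ¬R = True → False = False
In Kleene's strong three-valued logic K3: S ∨ R = U ∨ True = True
(S ∨ R) → S = True → U = U  [¬True ∨ U]
((S ∨ R) → S) → S = U → U = U
¬R = ¬True = False
(((S ∨ R) → S) → S) → ¬R = U → False = U
They differ because Łukasiewicz three-valued logic Ł3 and Kleene's strong three-valued logic K3 treat U differently under implication.

False; U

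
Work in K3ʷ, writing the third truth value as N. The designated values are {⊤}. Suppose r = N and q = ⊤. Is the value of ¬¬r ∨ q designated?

¬r = ¬N = N
¬¬r = ¬N = N
¬¬r ∨ q = N ∨ ⊤ = N
N ∉ {⊤}.

No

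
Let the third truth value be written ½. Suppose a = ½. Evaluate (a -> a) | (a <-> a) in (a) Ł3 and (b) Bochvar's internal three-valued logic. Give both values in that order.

true; ½

In Ł3: a -> a = ½ -> ½ = true  [min(1, 1−½+½)]
a <-> a = ½ <-> ½ = true
(a -> a) | (a <-> a) = true | true = true
In Bochvar's internal three-valued logic: a -> a = ½ -> ½ = ½  [any arg is the third value ⇒ result is the third value]
a <-> a = ½ <-> ½ = ½
(a -> a) | (a <-> a) = ½ | ½ = ½
They differ because Ł3 and Bochvar's internal three-valued logic treat ½ differently under the binary connectives.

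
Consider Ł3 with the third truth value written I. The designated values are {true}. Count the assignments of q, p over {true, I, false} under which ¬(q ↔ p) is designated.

Designated under: (q=true, p=false); (q=false, p=true).

2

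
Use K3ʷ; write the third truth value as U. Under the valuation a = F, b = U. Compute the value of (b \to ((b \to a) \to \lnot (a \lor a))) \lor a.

U

b \to a = U \to F = U  [any arg is the third value ⇒ result is the third value]
a \lor a = F \lor F = F
\lnot (a \lor a) = \lnot F = T
(b \to a) \to \lnot (a \lor a) = U \to T = U
b \to ((b \to a) \to \lnot (a \lor a)) = U \to U = U
(b \to ((b \to a) \to \lnot (a \lor a))) \lor a = U \lor F = U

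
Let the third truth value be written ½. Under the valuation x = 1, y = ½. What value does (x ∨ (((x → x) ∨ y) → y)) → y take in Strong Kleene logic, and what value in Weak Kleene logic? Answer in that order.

½; ½

In Strong Kleene logic: x → x = 1 → 1 = 1
(x → x) ∨ y = 1 ∨ ½ = 1
((x → x) ∨ y) → y = 1 → ½ = ½
x ∨ (((x → x) ∨ y) → y) = 1 ∨ ½ = 1
(x ∨ (((x → x) ∨ y) → y)) → y = 1 → ½ = ½
In Weak Kleene logic: x → x = 1 → 1 = 1
(x → x) ∨ y = 1 ∨ ½ = ½
((x → x) ∨ y) → y = ½ → ½ = ½
x ∨ (((x → x) ∨ y) → y) = 1 ∨ ½ = ½
(x ∨ (((x → x) ∨ y) → y)) → y = ½ → ½ = ½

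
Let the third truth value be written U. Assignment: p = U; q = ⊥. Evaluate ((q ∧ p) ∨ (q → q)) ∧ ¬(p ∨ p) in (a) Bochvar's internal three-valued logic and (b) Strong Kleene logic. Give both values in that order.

In Bochvar's internal three-valued logic: q ∧ p = ⊥ ∧ U = U
q → q = ⊥ → ⊥ = ⊤
(q ∧ p) ∨ (q → q) = U ∨ ⊤ = U
p ∨ p = U ∨ U = U
¬(p ∨ p) = ¬U = U
((q ∧ p) ∨ (q → q)) ∧ ¬(p ∨ p) = U ∧ U = U
In Strong Kleene logic: q ∧ p = ⊥ ∧ U = ⊥
q → q = ⊥ → ⊥ = ⊤
(q ∧ p) ∨ (q → q) = ⊥ ∨ ⊤ = ⊤
p ∨ p = U ∨ U = U
¬(p ∨ p) = ¬U = U
((q ∧ p) ∨ (q → q)) ∧ ¬(p ∨ p) = ⊤ ∧ U = U

U; U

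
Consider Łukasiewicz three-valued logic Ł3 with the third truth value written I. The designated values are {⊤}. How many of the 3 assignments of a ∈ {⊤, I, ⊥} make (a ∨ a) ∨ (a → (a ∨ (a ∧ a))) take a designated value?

3

a=⊤: ⊤ ✓
a=I: ⊤ ✓
a=⊥: ⊤ ✓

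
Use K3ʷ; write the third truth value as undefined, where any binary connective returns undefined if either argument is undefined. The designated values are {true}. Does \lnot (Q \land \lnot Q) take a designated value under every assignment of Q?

No

Countermodel: Q=undefined gives undefined, which is not designated.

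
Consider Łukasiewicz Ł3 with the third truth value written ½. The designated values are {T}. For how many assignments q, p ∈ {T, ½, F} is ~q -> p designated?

6

Of the 9 assignments, 6 give a value in {T}.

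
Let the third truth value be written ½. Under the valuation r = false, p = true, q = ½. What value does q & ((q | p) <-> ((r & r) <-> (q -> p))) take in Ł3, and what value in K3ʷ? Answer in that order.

false; ½

In Ł3: q | p = ½ | true = true
r & r = false & false = false
q -> p = ½ -> true = true  [min(1, 1−½+1)]
(r & r) <-> (q -> p) = false <-> true = false
(q | p) <-> ((r & r) <-> (q -> p)) = true <-> false = false
q & ((q | p) <-> ((r & r) <-> (q -> p))) = ½ & false = false
In K3ʷ: q | p = ½ | true = ½
r & r = false & false = false
q -> p = ½ -> true = ½  [any arg is the third value ⇒ result is the third value]
(r & r) <-> (q -> p) = false <-> ½ = ½
(q | p) <-> ((r & r) <-> (q -> p)) = ½ <-> ½ = ½
q & ((q | p) <-> ((r & r) <-> (q -> p))) = ½ & ½ = ½
They differ because Ł3 and K3ʷ treat ½ differently under the binary connectives.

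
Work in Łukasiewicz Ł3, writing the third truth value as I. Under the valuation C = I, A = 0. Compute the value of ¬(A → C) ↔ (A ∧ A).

A → C = 0 → I = 1
¬(A → C) = ¬1 = 0
A ∧ A = 0 ∧ 0 = 0
¬(A → C) ↔ (A ∧ A) = 0 ↔ 0 = 1

1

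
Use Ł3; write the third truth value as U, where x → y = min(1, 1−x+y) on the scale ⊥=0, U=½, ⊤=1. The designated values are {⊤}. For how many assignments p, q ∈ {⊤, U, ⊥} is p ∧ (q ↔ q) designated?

3

Designated under: (p=⊤, q=⊤); (p=⊤, q=U); (p=⊤, q=⊥).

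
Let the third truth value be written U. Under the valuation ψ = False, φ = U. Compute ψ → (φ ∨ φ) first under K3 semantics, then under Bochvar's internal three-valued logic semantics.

True; U

In K3: φ ∨ φ = U ∨ U = U
ψ → (φ ∨ φ) = False → U = True  [¬False ∨ U]
In Bochvar's internal three-valued logic: φ ∨ φ = U ∨ U = U
ψ → (φ ∨ φ) = False → U = U
They differ because K3 and Bochvar's internal three-valued logic treat U differently under the binary connectives.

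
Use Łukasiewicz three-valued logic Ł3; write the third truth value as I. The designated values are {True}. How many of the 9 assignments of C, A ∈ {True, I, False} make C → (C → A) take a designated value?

Of the 9 assignments, 7 give a value in {True}.

7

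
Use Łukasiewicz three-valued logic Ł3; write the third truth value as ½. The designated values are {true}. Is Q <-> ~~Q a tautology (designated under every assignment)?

Every assignment of Q over {true, ½, false} gives a value in {true}.
In particular, with Q=½: Q <-> ~~Q = true.

Yes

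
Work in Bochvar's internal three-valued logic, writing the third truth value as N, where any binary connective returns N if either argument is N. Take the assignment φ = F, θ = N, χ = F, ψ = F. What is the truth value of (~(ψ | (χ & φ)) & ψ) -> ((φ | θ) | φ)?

χ & φ = F & F = F
ψ | (χ & φ) = F | F = F
~(ψ | (χ & φ)) = ~F = T
~(ψ | (χ & φ)) & ψ = T & F = F
φ | θ = F | N = N
(φ | θ) | φ = N | F = N
(~(ψ | (χ & φ)) & ψ) -> ((φ | θ) | φ) = F -> N = N  [any arg is the third value ⇒ result is the third value]

N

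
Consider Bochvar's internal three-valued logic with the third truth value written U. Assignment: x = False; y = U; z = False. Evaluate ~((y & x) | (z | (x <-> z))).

y & x = U & False = U
x <-> z = False <-> False = True
z | (x <-> z) = False | True = True
(y & x) | (z | (x <-> z)) = U | True = U
~((y & x) | (z | (x <-> z))) = ~U = U

U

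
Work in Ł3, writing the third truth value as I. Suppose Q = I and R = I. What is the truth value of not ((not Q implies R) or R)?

not Q = not I = I
not Q implies R = I implies I = true  [min(1, 1−½+½)]
(not Q implies R) or R = true or I = true
not ((not Q implies R) or R) = not true = false

false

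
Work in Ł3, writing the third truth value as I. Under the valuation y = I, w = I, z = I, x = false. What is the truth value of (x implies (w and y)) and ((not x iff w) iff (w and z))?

true

w and y = I and I = I
x implies (w and y) = false implies I = true
not x = not false = true
not x iff w = true iff I = I
w and z = I and I = I
(not x iff w) iff (w and z) = I iff I = true
(x implies (w and y)) and ((not x iff w) iff (w and z)) = true and true = true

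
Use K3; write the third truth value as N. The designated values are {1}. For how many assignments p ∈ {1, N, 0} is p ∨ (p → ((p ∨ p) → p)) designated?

p=1: 1 ✓
p=N: N ·
p=0: 1 ✓

2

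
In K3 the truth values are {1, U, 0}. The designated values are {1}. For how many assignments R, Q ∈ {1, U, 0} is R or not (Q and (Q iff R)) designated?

6

Of the 9 assignments, 6 give a value in {1}.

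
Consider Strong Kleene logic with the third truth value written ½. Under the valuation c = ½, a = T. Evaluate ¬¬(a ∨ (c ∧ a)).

c ∧ a = ½ ∧ T = ½
a ∨ (c ∧ a) = T ∨ ½ = T
¬(a ∨ (c ∧ a)) = ¬T = F
¬¬(a ∨ (c ∧ a)) = ¬F = T

T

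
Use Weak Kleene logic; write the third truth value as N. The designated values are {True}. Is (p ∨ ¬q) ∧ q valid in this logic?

Countermodel: p=True, q=N gives N, which is not designated.

No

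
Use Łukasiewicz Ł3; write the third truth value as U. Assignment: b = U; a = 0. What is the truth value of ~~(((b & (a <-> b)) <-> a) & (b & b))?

U

a <-> b = 0 <-> U = U  [1 − |0−½|]
b & (a <-> b) = U & U = U
(b & (a <-> b)) <-> a = U <-> 0 = U
b & b = U & U = U
((b & (a <-> b)) <-> a) & (b & b) = U & U = U
~(((b & (a <-> b)) <-> a) & (b & b)) = ~U = U
~~(((b & (a <-> b)) <-> a) & (b & b)) = ~U = U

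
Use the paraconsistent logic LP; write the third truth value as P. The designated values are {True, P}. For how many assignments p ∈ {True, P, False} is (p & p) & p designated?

p=True: True ✓
p=P: P ✓
p=False: False ·

2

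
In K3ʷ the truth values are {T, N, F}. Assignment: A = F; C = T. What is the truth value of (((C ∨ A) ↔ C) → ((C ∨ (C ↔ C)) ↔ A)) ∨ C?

C ∨ A = T ∨ F = T
(C ∨ A) ↔ C = T ↔ T = T
C ↔ C = T ↔ T = T
C ∨ (C ↔ C) = T ∨ T = T
(C ∨ (C ↔ C)) ↔ A = T ↔ F = F
((C ∨ A) ↔ C) → ((C ∨ (C ↔ C)) ↔ A) = T → F = F
(((C ∨ A) ↔ C) → ((C ∨ (C ↔ C)) ↔ A)) ∨ C = F ∨ T = T

T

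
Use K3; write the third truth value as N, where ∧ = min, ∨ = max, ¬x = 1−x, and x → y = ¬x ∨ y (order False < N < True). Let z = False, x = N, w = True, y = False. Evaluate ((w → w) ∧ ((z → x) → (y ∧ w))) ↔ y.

True

w → w = True → True = True
z → x = False → N = True
y ∧ w = False ∧ True = False
(z → x) → (y ∧ w) = True → False = False
(w → w) ∧ ((z → x) → (y ∧ w)) = True ∧ False = False
((w → w) ∧ ((z → x) → (y ∧ w))) ↔ y = False ↔ False = True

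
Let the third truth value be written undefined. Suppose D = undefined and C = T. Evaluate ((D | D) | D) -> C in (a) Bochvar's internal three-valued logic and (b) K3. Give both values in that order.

undefined; T

In Bochvar's internal three-valued logic: D | D = undefined | undefined = undefined
(D | D) | D = undefined | undefined = undefined
((D | D) | D) -> C = undefined -> T = undefined  [any arg is the third value ⇒ result is the third value]
In K3: D | D = undefined | undefined = undefined
(D | D) | D = undefined | undefined = undefined
((D | D) | D) -> C = undefined -> T = T  [~undefined | T]
They differ because Bochvar's internal three-valued logic and K3 treat undefined differently under the binary connectives.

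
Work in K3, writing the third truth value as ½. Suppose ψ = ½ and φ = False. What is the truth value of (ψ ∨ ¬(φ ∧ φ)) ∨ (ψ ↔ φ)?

φ ∧ φ = False ∧ False = False
¬(φ ∧ φ) = ¬False = True
ψ ∨ ¬(φ ∧ φ) = ½ ∨ True = True
ψ ↔ φ = ½ ↔ False = ½
(ψ ∨ ¬(φ ∧ φ)) ∨ (ψ ↔ φ) = True ∨ ½ = True

True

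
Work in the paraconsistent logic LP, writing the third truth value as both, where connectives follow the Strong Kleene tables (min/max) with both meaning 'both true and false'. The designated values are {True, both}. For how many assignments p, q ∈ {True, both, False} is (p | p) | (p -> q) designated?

9

Of the 9 assignments, 9 give a value in {True, both}.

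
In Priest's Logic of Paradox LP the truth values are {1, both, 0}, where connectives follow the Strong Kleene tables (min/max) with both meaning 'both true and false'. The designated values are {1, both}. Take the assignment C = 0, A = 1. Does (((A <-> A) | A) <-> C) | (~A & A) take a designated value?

No

A <-> A = 1 <-> 1 = 1
(A <-> A) | A = 1 | 1 = 1
((A <-> A) | A) <-> C = 1 <-> 0 = 0
~A = ~1 = 0
~A & A = 0 & 1 = 0
(((A <-> A) | A) <-> C) | (~A & A) = 0 | 0 = 0
0 ∉ {1, both}.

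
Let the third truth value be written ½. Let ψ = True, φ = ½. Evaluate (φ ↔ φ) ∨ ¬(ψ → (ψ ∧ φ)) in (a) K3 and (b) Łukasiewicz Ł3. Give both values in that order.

In K3: φ ↔ φ = ½ ↔ ½ = ½
ψ ∧ φ = True ∧ ½ = ½
ψ → (ψ ∧ φ) = True → ½ = ½
¬(ψ → (ψ ∧ φ)) = ¬½ = ½
(φ ↔ φ) ∨ ¬(ψ → (ψ ∧ φ)) = ½ ∨ ½ = ½
In Łukasiewicz Ł3: φ ↔ φ = ½ ↔ ½ = True  [1 − |½−½|]
ψ ∧ φ = True ∧ ½ = ½
ψ → (ψ ∧ φ) = True → ½ = ½
¬(ψ → (ψ ∧ φ)) = ¬½ = ½
(φ ↔ φ) ∨ ¬(ψ → (ψ ∧ φ)) = True ∨ ½ = True
They differ because K3 and Łukasiewicz Ł3 treat ½ differently under implication.

½; True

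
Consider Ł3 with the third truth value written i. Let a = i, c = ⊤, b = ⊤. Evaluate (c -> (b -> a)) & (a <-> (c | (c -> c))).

b -> a = ⊤ -> i = i  [min(1, 1−1+½)]
c -> (b -> a) = ⊤ -> i = i
c -> c = ⊤ -> ⊤ = ⊤
c | (c -> c) = ⊤ | ⊤ = ⊤
a <-> (c | (c -> c)) = i <-> ⊤ = i
(c -> (b -> a)) & (a <-> (c | (c -> c))) = i & i = i

i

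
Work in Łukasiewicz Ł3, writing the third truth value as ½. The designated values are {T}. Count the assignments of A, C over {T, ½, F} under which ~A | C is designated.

5

Of the 9 assignments, 5 give a value in {T}.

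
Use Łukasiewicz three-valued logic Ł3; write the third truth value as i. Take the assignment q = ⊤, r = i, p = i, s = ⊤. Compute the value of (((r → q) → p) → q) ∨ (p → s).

⊤

r → q = i → ⊤ = ⊤  [min(1, 1−½+1)]
(r → q) → p = ⊤ → i = i
((r → q) → p) → q = i → ⊤ = ⊤
p → s = i → ⊤ = ⊤
(((r → q) → p) → q) ∨ (p → s) = ⊤ ∨ ⊤ = ⊤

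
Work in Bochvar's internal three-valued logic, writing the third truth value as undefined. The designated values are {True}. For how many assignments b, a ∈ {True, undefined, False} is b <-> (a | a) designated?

Designated under: (b=True, a=True); (b=False, a=False).

2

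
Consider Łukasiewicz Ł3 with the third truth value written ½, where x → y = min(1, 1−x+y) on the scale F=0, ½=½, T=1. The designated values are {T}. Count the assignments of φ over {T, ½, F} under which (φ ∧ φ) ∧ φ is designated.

φ=T: T ✓
φ=½: ½ ·
φ=F: F ·

1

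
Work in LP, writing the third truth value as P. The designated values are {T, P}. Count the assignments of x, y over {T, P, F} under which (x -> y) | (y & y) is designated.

Of the 9 assignments, 8 give a value in {T, P}.

8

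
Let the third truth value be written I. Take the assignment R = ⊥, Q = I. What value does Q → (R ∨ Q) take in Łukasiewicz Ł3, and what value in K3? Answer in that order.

In Łukasiewicz Ł3: R ∨ Q = ⊥ ∨ I = I
Q → (R ∨ Q) = I → I = ⊤  [min(1, 1−½+½)]
In K3: R ∨ Q = ⊥ ∨ I = I
Q → (R ∨ Q) = I → I = I  [¬I ∨ I]
They differ because Łukasiewicz Ł3 and K3 treat I differently under implication.

⊤; I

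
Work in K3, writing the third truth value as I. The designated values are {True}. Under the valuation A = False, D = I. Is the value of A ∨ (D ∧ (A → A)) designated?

A → A = False → False = True
D ∧ (A → A) = I ∧ True = I
A ∨ (D ∧ (A → A)) = False ∨ I = I
I ∉ {True}.

No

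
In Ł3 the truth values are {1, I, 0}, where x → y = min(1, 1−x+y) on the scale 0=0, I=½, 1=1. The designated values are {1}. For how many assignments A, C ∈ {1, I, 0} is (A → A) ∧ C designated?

3

Designated under: (A=1, C=1); (A=I, C=1); (A=0, C=1).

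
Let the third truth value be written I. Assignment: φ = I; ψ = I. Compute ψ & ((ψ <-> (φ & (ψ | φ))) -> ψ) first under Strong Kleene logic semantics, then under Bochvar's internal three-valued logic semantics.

I; I

In Strong Kleene logic: ψ | φ = I | I = I
φ & (ψ | φ) = I & I = I
ψ <-> (φ & (ψ | φ)) = I <-> I = I
(ψ <-> (φ & (ψ | φ))) -> ψ = I -> I = I  [~I | I]
ψ & ((ψ <-> (φ & (ψ | φ))) -> ψ) = I & I = I
In Bochvar's internal three-valued logic: ψ | φ = I | I = I
φ & (ψ | φ) = I & I = I
ψ <-> (φ & (ψ | φ)) = I <-> I = I
(ψ <-> (φ & (ψ | φ))) -> ψ = I -> I = I
ψ & ((ψ <-> (φ & (ψ | φ))) -> ψ) = I & I = I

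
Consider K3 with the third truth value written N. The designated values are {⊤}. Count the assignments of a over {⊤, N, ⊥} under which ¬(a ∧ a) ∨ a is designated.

a=⊤: ⊤ ✓
a=N: N ·
a=⊥: ⊤ ✓

2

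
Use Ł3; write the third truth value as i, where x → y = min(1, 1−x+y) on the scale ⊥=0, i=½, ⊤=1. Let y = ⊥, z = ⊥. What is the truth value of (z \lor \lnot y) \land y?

⊥

\lnot y = \lnot ⊥ = ⊤
z \lor \lnot y = ⊥ \lor ⊤ = ⊤
(z \lor \lnot y) \land y = ⊤ \land ⊥ = ⊥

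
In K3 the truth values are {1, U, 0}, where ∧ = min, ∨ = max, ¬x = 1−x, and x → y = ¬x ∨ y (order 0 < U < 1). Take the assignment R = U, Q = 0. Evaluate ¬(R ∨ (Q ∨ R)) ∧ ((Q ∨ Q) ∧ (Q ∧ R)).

Q ∨ R = 0 ∨ U = U
R ∨ (Q ∨ R) = U ∨ U = U
¬(R ∨ (Q ∨ R)) = ¬U = U
Q ∨ Q = 0 ∨ 0 = 0
Q ∧ R = 0 ∧ U = 0
(Q ∨ Q) ∧ (Q ∧ R) = 0 ∧ 0 = 0
¬(R ∨ (Q ∨ R)) ∧ ((Q ∨ Q) ∧ (Q ∧ R)) = U ∧ 0 = 0

0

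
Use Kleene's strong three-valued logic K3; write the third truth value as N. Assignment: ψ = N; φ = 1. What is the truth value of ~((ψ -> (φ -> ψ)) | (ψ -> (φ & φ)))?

0

φ -> ψ = 1 -> N = N
ψ -> (φ -> ψ) = N -> N = N
φ & φ = 1 & 1 = 1
ψ -> (φ & φ) = N -> 1 = 1
(ψ -> (φ -> ψ)) | (ψ -> (φ & φ)) = N | 1 = 1
~((ψ -> (φ -> ψ)) | (ψ -> (φ & φ))) = ~1 = 0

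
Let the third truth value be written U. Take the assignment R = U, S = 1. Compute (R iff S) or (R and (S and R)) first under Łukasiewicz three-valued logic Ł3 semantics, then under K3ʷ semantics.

In Łukasiewicz three-valued logic Ł3: R iff S = U iff 1 = U  [1 − |½−1|]
S and R = 1 and U = U
R and (S and R) = U and U = U
(R iff S) or (R and (S and R)) = U or U = U
In K3ʷ: R iff S = U iff 1 = U
S and R = 1 and U = U
R and (S and R) = U and U = U
(R iff S) or (R and (S and R)) = U or U = U

U; U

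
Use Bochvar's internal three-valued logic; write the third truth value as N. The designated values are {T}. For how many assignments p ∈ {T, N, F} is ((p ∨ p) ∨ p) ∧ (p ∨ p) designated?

p=T: T ✓
p=N: N ·
p=F: F ·

1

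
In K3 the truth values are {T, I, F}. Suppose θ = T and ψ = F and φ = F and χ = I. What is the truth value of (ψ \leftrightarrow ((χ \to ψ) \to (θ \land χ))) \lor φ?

χ \to ψ = I \to F = I
θ \land χ = T \land I = I
(χ \to ψ) \to (θ \land χ) = I \to I = I
ψ \leftrightarrow ((χ \to ψ) \to (θ \land χ)) = F \leftrightarrow I = I
(ψ \leftrightarrow ((χ \to ψ) \to (θ \land χ))) \lor φ = I \lor F = I

I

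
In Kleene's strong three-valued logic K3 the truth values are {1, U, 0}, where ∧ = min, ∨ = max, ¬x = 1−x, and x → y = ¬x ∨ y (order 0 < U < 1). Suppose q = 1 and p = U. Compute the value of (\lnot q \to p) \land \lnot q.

\lnot q = \lnot 1 = 0
\lnot q \to p = 0 \to U = 1
\lnot q = \lnot 1 = 0
(\lnot q \to p) \land \lnot q = 1 \land 0 = 0

0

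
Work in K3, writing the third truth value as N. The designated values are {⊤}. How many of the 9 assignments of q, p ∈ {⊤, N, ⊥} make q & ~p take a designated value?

Designated under: (q=⊤, p=⊥).

1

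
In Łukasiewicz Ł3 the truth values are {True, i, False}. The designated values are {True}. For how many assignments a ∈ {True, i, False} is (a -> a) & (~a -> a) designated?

2

a=True: True ✓
a=i: True ✓
a=False: False ·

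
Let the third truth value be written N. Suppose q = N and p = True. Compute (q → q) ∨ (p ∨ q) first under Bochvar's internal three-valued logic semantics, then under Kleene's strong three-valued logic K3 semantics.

N; True

In Bochvar's internal three-valued logic: q → q = N → N = N
p ∨ q = True ∨ N = N
(q → q) ∨ (p ∨ q) = N ∨ N = N
In Kleene's strong three-valued logic K3: q → q = N → N = N  [¬N ∨ N]
p ∨ q = True ∨ N = True
(q → q) ∨ (p ∨ q) = N ∨ True = True
They differ because Bochvar's internal three-valued logic and Kleene's strong three-valued logic K3 treat N differently under the binary connectives.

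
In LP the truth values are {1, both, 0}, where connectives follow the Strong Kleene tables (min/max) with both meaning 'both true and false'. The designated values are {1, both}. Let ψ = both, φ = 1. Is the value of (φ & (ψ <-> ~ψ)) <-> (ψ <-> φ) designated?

~ψ = ~both = both
ψ <-> ~ψ = both <-> both = both
φ & (ψ <-> ~ψ) = 1 & both = both
ψ <-> φ = both <-> 1 = both
(φ & (ψ <-> ~ψ)) <-> (ψ <-> φ) = both <-> both = both
both ∈ {1, both}.

Yes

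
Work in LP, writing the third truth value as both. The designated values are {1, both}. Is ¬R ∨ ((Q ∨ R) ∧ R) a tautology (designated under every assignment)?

Every assignment of R, Q over {1, both, 0} gives a value in {1, both}.
In particular, with R=both, Q=both: ¬R ∨ ((Q ∨ R) ∧ R) = both.

Yes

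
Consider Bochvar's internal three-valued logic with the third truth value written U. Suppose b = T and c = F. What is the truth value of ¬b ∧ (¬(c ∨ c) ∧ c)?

F

¬b = ¬T = F
c ∨ c = F ∨ F = F
¬(c ∨ c) = ¬F = T
¬(c ∨ c) ∧ c = T ∧ F = F
¬b ∧ (¬(c ∨ c) ∧ c) = F ∧ F = F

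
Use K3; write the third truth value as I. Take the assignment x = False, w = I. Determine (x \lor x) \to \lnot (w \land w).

x \lor x = False \lor False = False
w \land w = I \land I = I
\lnot (w \land w) = \lnot I = I
(x \lor x) \to \lnot (w \land w) = False \to I = True

True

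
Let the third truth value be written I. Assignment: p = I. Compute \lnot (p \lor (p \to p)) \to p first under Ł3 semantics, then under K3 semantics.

True; I

In Ł3: p \to p = I \to I = True  [min(1, 1−½+½)]
p \lor (p \to p) = I \lor True = True
\lnot (p \lor (p \to p)) = \lnot True = False
\lnot (p \lor (p \to p)) \to p = False \to I = True
In K3: p \to p = I \to I = I  [\lnot I \lor I]
p \lor (p \to p) = I \lor I = I
\lnot (p \lor (p \to p)) = \lnot I = I
\lnot (p \lor (p \to p)) \to p = I \to I = I
They differ because Ł3 and K3 treat I differently under implication.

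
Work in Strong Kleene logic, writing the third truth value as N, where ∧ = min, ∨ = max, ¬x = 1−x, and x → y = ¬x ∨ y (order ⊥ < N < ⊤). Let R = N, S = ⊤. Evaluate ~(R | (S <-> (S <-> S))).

⊥

S <-> S = ⊤ <-> ⊤ = ⊤
S <-> (S <-> S) = ⊤ <-> ⊤ = ⊤
R | (S <-> (S <-> S)) = N | ⊤ = ⊤
~(R | (S <-> (S <-> S))) = ~⊤ = ⊥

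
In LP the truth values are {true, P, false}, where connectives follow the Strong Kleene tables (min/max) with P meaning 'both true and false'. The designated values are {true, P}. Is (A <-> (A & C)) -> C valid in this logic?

No

Countermodel: A=false, C=false gives false, which is not designated.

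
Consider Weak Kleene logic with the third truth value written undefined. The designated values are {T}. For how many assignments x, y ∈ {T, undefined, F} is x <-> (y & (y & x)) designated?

3

Designated under: (x=T, y=T); (x=F, y=T); (x=F, y=F).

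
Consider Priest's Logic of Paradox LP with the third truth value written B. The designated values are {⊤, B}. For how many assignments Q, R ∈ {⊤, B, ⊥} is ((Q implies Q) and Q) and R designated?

4

Designated under: (Q=⊤, R=⊤); (Q=⊤, R=B); (Q=B, R=⊤); (Q=B, R=B).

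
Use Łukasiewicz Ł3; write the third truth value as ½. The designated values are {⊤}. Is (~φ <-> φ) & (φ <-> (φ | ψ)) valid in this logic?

No

Countermodel: φ=⊤, ψ=⊤ gives ⊥, which is not designated.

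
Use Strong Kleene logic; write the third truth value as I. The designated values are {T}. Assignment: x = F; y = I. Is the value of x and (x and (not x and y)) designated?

not x = not F = T
not x and y = T and I = I
x and (not x and y) = F and I = F
x and (x and (not x and y)) = F and F = F
F ∉ {T}.

No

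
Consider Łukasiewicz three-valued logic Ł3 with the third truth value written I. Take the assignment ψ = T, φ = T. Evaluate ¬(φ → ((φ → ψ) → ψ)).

F

φ → ψ = T → T = T
(φ → ψ) → ψ = T → T = T
φ → ((φ → ψ) → ψ) = T → T = T
¬(φ → ((φ → ψ) → ψ)) = ¬T = F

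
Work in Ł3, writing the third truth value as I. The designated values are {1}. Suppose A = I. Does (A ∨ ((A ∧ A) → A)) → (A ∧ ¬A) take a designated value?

A ∧ A = I ∧ I = I
(A ∧ A) → A = I → I = 1
A ∨ ((A ∧ A) → A) = I ∨ 1 = 1
¬A = ¬I = I
A ∧ ¬A = I ∧ I = I
(A ∨ ((A ∧ A) → A)) → (A ∧ ¬A) = 1 → I = I
I ∉ {1}.

No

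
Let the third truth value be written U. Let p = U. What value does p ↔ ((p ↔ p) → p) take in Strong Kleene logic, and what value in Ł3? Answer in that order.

U; 1

In Strong Kleene logic: p ↔ p = U ↔ U = U
(p ↔ p) → p = U → U = U  [¬U ∨ U]
p ↔ ((p ↔ p) → p) = U ↔ U = U
In Ł3: p ↔ p = U ↔ U = 1  [1 − |½−½|]
(p ↔ p) → p = 1 → U = U
p ↔ ((p ↔ p) → p) = U ↔ U = 1
They differ because Strong Kleene logic and Ł3 treat U differently under implication.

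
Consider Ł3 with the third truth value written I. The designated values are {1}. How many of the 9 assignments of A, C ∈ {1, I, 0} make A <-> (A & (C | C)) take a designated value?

Of the 9 assignments, 6 give a value in {1}.

6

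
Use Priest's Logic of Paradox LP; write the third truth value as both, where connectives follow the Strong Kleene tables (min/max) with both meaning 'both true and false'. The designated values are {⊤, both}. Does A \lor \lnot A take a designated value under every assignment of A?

Yes

Every assignment of A over {⊤, both, ⊥} gives a value in {⊤, both}.
In particular, with A=both: A \lor \lnot A = both.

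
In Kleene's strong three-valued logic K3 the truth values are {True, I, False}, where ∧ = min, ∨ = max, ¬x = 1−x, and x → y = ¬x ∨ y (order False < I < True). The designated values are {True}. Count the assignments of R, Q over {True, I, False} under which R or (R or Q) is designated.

Of the 9 assignments, 5 give a value in {True}.

5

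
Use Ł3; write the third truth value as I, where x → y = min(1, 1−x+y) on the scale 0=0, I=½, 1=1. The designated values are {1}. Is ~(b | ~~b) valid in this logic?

Countermodel: b=1 gives 0, which is not designated.

No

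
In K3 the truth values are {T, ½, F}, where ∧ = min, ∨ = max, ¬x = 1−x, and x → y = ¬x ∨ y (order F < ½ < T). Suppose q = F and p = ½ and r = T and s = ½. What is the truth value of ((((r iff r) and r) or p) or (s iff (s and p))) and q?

r iff r = T iff T = T
(r iff r) and r = T and T = T
((r iff r) and r) or p = T or ½ = T
s and p = ½ and ½ = ½
s iff (s and p) = ½ iff ½ = ½
(((r iff r) and r) or p) or (s iff (s and p)) = T or ½ = T
((((r iff r) and r) or p) or (s iff (s and p))) and q = T and F = F

F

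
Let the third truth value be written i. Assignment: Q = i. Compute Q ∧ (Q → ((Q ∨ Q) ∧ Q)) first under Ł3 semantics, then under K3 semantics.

i; i

In Ł3: Q ∨ Q = i ∨ i = i
(Q ∨ Q) ∧ Q = i ∧ i = i
Q → ((Q ∨ Q) ∧ Q) = i → i = 1
Q ∧ (Q → ((Q ∨ Q) ∧ Q)) = i ∧ 1 = i
In K3: Q ∨ Q = i ∨ i = i
(Q ∨ Q) ∧ Q = i ∧ i = i
Q → ((Q ∨ Q) ∧ Q) = i → i = i  [¬i ∨ i]
Q ∧ (Q → ((Q ∨ Q) ∧ Q)) = i ∧ i = i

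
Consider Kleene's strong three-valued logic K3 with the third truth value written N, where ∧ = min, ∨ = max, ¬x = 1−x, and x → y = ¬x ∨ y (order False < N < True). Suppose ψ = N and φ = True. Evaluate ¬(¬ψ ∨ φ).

False

¬ψ = ¬N = N
¬ψ ∨ φ = N ∨ True = True
¬(¬ψ ∨ φ) = ¬True = False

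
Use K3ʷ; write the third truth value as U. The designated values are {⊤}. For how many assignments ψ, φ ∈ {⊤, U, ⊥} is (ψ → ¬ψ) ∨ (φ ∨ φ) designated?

3

Designated under: (ψ=⊤, φ=⊤); (ψ=⊥, φ=⊤); (ψ=⊥, φ=⊥).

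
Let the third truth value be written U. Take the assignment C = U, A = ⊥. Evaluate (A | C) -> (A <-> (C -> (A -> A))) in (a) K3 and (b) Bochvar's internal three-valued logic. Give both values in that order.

In K3: A | C = ⊥ | U = U
A -> A = ⊥ -> ⊥ = ⊤
C -> (A -> A) = U -> ⊤ = ⊤
A <-> (C -> (A -> A)) = ⊥ <-> ⊤ = ⊥
(A | C) -> (A <-> (C -> (A -> A))) = U -> ⊥ = U
In Bochvar's internal three-valued logic: A | C = ⊥ | U = U
A -> A = ⊥ -> ⊥ = ⊤
C -> (A -> A) = U -> ⊤ = U  [any arg is the third value ⇒ result is the third value]
A <-> (C -> (A -> A)) = ⊥ <-> U = U
(A | C) -> (A <-> (C -> (A -> A))) = U -> U = U

U; U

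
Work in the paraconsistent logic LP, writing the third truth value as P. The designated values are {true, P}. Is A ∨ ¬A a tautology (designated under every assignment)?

Every assignment of A over {true, P, false} gives a value in {true, P}.
In particular, with A=P: A ∨ ¬A = P.

Yes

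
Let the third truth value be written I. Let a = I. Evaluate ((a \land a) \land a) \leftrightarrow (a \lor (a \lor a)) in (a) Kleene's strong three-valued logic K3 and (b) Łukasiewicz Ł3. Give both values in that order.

I; ⊤

In Kleene's strong three-valued logic K3: a \land a = I \land I = I
(a \land a) \land a = I \land I = I
a \lor a = I \lor I = I
a \lor (a \lor a) = I \lor I = I
((a \land a) \land a) \leftrightarrow (a \lor (a \lor a)) = I \leftrightarrow I = I
In Łukasiewicz Ł3: a \land a = I \land I = I
(a \land a) \land a = I \land I = I
a \lor a = I \lor I = I
a \lor (a \lor a) = I \lor I = I
((a \land a) \land a) \leftrightarrow (a \lor (a \lor a)) = I \leftrightarrow I = ⊤  [1 − |½−½|]
They differ because Kleene's strong three-valued logic K3 and Łukasiewicz Ł3 treat I differently under implication.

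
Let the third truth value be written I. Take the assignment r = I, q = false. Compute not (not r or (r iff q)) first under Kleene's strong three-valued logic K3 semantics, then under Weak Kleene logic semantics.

In Kleene's strong three-valued logic K3: not r = not I = I
r iff q = I iff false = I
not r or (r iff q) = I or I = I
not (not r or (r iff q)) = not I = I
In Weak Kleene logic: not r = not I = I
r iff q = I iff false = I
not r or (r iff q) = I or I = I
not (not r or (r iff q)) = not I = I

I; I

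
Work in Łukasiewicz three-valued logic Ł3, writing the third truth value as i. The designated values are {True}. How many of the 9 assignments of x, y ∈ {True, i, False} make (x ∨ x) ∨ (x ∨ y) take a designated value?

Of the 9 assignments, 5 give a value in {True}.

5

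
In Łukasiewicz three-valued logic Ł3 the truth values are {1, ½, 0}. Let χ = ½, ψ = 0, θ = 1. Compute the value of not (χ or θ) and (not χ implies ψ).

χ or θ = ½ or 1 = 1
not (χ or θ) = not 1 = 0
not χ = not ½ = ½
not χ implies ψ = ½ implies 0 = ½
not (χ or θ) and (not χ implies ψ) = 0 and ½ = 0

0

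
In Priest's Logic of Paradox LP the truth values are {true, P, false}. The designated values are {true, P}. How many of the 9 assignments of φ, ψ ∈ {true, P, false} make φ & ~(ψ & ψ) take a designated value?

4

Designated under: (φ=true, ψ=P); (φ=true, ψ=false); (φ=P, ψ=P); (φ=P, ψ=false).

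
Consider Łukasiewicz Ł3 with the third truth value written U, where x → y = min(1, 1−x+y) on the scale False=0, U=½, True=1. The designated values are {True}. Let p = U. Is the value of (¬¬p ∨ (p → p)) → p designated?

¬p = ¬U = U
¬¬p = ¬U = U
p → p = U → U = True
¬¬p ∨ (p → p) = U ∨ True = True
(¬¬p ∨ (p → p)) → p = True → U = U
U ∉ {True}.

No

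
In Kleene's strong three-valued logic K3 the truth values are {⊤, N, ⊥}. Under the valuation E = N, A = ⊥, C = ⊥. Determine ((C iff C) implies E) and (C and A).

C iff C = ⊥ iff ⊥ = ⊤
(C iff C) implies E = ⊤ implies N = N  [not ⊤ or N]
C and A = ⊥ and ⊥ = ⊥
((C iff C) implies E) and (C and A) = N and ⊥ = ⊥

⊥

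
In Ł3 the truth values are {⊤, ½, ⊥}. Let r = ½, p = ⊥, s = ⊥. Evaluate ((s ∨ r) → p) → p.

s ∨ r = ⊥ ∨ ½ = ½
(s ∨ r) → p = ½ → ⊥ = ½  [min(1, 1−½+0)]
((s ∨ r) → p) → p = ½ → ⊥ = ½

½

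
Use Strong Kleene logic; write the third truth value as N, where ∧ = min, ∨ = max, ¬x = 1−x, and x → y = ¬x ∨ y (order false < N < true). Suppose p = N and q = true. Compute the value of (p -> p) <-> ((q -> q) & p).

p -> p = N -> N = N
q -> q = true -> true = true
(q -> q) & p = true & N = N
(p -> p) <-> ((q -> q) & p) = N <-> N = N

N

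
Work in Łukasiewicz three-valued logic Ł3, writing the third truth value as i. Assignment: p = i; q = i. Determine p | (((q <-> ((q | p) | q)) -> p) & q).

q | p = i | i = i
(q | p) | q = i | i = i
q <-> ((q | p) | q) = i <-> i = true  [1 − |½−½|]
(q <-> ((q | p) | q)) -> p = true -> i = i
((q <-> ((q | p) | q)) -> p) & q = i & i = i
p | (((q <-> ((q | p) | q)) -> p) & q) = i | i = i

i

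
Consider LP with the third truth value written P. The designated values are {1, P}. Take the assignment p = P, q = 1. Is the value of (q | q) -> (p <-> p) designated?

Yes

q | q = 1 | 1 = 1
p <-> p = P <-> P = P
(q | q) -> (p <-> p) = 1 -> P = P
P ∈ {1, P}.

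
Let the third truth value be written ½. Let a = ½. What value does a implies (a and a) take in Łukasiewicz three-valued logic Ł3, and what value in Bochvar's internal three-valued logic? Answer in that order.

In Łukasiewicz three-valued logic Ł3: a and a = ½ and ½ = ½
a implies (a and a) = ½ implies ½ = T  [min(1, 1−½+½)]
In Bochvar's internal three-valued logic: a and a = ½ and ½ = ½
a implies (a and a) = ½ implies ½ = ½
They differ because Łukasiewicz three-valued logic Ł3 and Bochvar's internal three-valued logic treat ½ differently under the binary connectives.

T; ½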